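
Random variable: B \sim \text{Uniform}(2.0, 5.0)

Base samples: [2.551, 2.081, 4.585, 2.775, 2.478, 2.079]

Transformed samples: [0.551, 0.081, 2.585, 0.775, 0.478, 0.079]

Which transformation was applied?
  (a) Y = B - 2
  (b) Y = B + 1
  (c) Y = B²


Checking option (a) Y = B - 2:
  B = 2.551 -> Y = 0.551 ✓
  B = 2.081 -> Y = 0.081 ✓
  B = 4.585 -> Y = 2.585 ✓
All samples match this transformation.

(a) B - 2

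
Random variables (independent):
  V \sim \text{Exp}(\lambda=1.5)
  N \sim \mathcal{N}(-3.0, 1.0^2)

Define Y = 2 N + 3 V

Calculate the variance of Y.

For independent RVs: Var(aX + bY) = a²Var(X) + b²Var(Y)
Var(V) = 0.44444444
Var(N) = 1
Var(Y) = 3²*0.44444444 + 2²*1
= 9*0.44444444 + 4*1 = 8

8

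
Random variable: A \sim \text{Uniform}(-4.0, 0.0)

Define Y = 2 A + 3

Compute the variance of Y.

For Y = aA + b: Var(Y) = a² * Var(A)
Var(A) = (0 + 4)^2/12 = 1.3333333
Var(Y) = 2² * 1.3333333 = 4 * 1.3333333 = 5.3333333

5.3333333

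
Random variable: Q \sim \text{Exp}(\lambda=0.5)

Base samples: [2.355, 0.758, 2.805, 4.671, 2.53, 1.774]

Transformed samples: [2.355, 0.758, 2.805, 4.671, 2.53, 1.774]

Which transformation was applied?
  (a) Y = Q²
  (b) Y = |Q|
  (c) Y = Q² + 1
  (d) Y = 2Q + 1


Checking option (b) Y = |Q|:
  Q = 2.355 -> Y = 2.355 ✓
  Q = 0.758 -> Y = 0.758 ✓
  Q = 2.805 -> Y = 2.805 ✓
All samples match this transformation.

(b) |Q|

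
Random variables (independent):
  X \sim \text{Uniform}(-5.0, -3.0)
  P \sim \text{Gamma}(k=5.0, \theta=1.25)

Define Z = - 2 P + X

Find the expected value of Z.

E[Z] = 1*E[X] - 2*E[P]
E[X] = -4
E[P] = 6.25
E[Z] = 1*(-4) - 2*6.25 = -16.5

-16.5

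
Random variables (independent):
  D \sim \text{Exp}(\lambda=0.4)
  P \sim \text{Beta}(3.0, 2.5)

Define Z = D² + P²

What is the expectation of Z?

E[Z] = E[D²] + E[P²]
E[D²] = Var(D) + E[D]² = 6.25 + 6.25 = 12.5
E[P²] = Var(P) + E[P]² = 0.038143675 + 0.29752066 = 0.33566434
E[Z] = 12.5 + 0.33566434 = 12.835664

12.835664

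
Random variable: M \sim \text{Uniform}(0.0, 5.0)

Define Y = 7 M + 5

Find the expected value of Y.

For Y = 7M + 5:
E[Y] = 7 * E[M] + 5
E[M] = (0 + 5)/2 = 2.5
E[Y] = 7 * 2.5 + 5 = 22.5

22.5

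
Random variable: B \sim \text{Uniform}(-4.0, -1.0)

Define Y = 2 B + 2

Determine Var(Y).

For Y = aB + b: Var(Y) = a² * Var(B)
Var(B) = (-1 + 4)^2/12 = 0.75
Var(Y) = 2² * 0.75 = 4 * 0.75 = 3

3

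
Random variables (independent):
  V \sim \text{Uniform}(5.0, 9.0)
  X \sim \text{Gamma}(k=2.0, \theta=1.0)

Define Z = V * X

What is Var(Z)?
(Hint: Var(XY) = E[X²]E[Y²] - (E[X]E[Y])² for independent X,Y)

Var(XY) = E[X²]E[Y²] - (E[X]E[Y])²
E[V] = 7, Var(V) = 1.3333333
E[X] = 2, Var(X) = 2
E[V²] = 1.3333333 + 7² = 50.333333
E[X²] = 2 + 2² = 6
Var(Z) = 50.333333*6 - (7*2)²
= 302 - 196 = 106

106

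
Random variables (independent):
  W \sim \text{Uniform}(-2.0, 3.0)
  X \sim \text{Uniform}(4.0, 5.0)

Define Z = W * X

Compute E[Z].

For independent RVs: E[XY] = E[X]*E[Y]
E[W] = 0.5
E[X] = 4.5
E[Z] = 0.5 * 4.5 = 2.25

2.25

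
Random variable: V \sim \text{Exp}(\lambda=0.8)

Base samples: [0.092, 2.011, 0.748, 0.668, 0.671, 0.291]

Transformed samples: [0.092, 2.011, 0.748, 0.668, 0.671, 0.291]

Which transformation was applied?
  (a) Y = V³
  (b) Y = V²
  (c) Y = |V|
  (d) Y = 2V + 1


Checking option (c) Y = |V|:
  V = 0.092 -> Y = 0.092 ✓
  V = 2.011 -> Y = 2.011 ✓
  V = 0.748 -> Y = 0.748 ✓
All samples match this transformation.

(c) |V|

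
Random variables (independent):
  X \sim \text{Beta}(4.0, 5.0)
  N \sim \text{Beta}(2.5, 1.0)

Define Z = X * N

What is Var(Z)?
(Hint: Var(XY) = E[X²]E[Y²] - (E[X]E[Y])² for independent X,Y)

Var(XY) = E[X²]E[Y²] - (E[X]E[Y])²
E[X] = 0.44444444, Var(X) = 0.024691358
E[N] = 0.71428571, Var(N) = 0.045351474
E[X²] = 0.024691358 + 0.44444444² = 0.22222222
E[N²] = 0.045351474 + 0.71428571² = 0.55555556
Var(Z) = 0.22222222*0.55555556 - (0.44444444*0.71428571)²
= 0.12345679 - 0.10078105 = 0.022675737

0.022675737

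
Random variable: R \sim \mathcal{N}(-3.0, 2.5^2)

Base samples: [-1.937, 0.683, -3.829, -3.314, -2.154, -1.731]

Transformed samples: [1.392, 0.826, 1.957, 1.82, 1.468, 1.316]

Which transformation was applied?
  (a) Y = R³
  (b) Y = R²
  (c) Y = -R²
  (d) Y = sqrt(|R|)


Checking option (d) Y = sqrt(|R|):
  R = -1.937 -> Y = 1.392 ✓
  R = 0.683 -> Y = 0.826 ✓
  R = -3.829 -> Y = 1.957 ✓
All samples match this transformation.

(d) sqrt(|R|)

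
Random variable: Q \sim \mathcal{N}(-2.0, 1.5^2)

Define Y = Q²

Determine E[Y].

Using E[X²] = Var(X) + (E[X])²:
E[Q] = -2
Var(Q) = 1.5^2 = 2.25
E[Q²] = 2.25 + (-2)² = 2.25 + 4 = 6.25

6.25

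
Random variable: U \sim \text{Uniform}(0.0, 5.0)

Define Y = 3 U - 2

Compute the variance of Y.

For Y = aU + b: Var(Y) = a² * Var(U)
Var(U) = (5 - 0)^2/12 = 2.0833333
Var(Y) = 3² * 2.0833333 = 9 * 2.0833333 = 18.75

18.75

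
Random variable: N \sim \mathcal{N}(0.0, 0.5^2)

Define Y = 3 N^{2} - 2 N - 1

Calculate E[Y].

E[Y] = 3*E[N²] - 2*E[N] - 1
E[N] = 0
E[N²] = Var(N) + (E[N])² = 0.25 + 0 = 0.25
E[Y] = 3*0.25 - 2*0 - 1 = -0.25

-0.25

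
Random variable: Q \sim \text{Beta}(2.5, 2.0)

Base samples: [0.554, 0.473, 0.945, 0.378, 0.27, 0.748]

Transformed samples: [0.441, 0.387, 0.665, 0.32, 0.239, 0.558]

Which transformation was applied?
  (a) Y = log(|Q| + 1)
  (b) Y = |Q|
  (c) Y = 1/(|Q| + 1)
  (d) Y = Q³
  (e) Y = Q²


Checking option (a) Y = log(|Q| + 1):
  Q = 0.554 -> Y = 0.441 ✓
  Q = 0.473 -> Y = 0.387 ✓
  Q = 0.945 -> Y = 0.665 ✓
All samples match this transformation.

(a) log(|Q| + 1)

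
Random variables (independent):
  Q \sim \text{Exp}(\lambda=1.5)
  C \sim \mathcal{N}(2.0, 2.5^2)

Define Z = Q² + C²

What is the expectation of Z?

E[Z] = E[Q²] + E[C²]
E[Q²] = Var(Q) + E[Q]² = 0.44444444 + 0.44444444 = 0.88888889
E[C²] = Var(C) + E[C]² = 6.25 + 4 = 10.25
E[Z] = 0.88888889 + 10.25 = 11.138889

11.138889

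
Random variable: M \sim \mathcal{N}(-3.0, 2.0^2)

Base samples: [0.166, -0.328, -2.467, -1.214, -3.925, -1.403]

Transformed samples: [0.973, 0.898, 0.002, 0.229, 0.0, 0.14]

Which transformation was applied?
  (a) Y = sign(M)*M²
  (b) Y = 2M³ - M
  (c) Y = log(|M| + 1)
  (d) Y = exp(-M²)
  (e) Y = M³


Checking option (d) Y = exp(-M²):
  M = 0.166 -> Y = 0.973 ✓
  M = -0.328 -> Y = 0.898 ✓
  M = -2.467 -> Y = 0.002 ✓
All samples match this transformation.

(d) exp(-M²)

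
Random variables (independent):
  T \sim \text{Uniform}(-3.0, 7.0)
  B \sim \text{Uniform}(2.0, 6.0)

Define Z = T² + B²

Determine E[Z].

E[Z] = E[T²] + E[B²]
E[T²] = Var(T) + E[T]² = 8.3333333 + 4 = 12.333333
E[B²] = Var(B) + E[B]² = 1.3333333 + 16 = 17.333333
E[Z] = 12.333333 + 17.333333 = 29.666667

29.666667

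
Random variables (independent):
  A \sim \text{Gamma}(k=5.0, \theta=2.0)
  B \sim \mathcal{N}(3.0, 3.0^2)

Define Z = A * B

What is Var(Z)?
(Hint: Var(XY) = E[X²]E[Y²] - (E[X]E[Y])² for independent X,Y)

Var(XY) = E[X²]E[Y²] - (E[X]E[Y])²
E[A] = 10, Var(A) = 20
E[B] = 3, Var(B) = 9
E[A²] = 20 + 10² = 120
E[B²] = 9 + 3² = 18
Var(Z) = 120*18 - (10*3)²
= 2160 - 900 = 1260

1260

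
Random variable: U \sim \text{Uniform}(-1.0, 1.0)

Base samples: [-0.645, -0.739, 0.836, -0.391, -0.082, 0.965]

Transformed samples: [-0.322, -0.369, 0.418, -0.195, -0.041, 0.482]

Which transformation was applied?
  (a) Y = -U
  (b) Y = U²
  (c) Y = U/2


Checking option (c) Y = U/2:
  U = -0.645 -> Y = -0.322 ✓
  U = -0.739 -> Y = -0.369 ✓
  U = 0.836 -> Y = 0.418 ✓
All samples match this transformation.

(c) U/2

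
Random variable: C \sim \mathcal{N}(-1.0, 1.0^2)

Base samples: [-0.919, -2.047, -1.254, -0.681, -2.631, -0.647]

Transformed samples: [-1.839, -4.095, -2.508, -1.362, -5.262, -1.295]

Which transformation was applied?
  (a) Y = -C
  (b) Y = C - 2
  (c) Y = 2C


Checking option (c) Y = 2C:
  C = -0.919 -> Y = -1.839 ✓
  C = -2.047 -> Y = -4.095 ✓
  C = -1.254 -> Y = -2.508 ✓
All samples match this transformation.

(c) 2C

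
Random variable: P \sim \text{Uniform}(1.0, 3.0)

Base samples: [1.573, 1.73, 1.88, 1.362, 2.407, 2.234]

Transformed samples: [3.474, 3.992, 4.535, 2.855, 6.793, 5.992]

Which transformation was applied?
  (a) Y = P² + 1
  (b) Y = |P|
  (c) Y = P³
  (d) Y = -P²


Checking option (a) Y = P² + 1:
  P = 1.573 -> Y = 3.474 ✓
  P = 1.73 -> Y = 3.992 ✓
  P = 1.88 -> Y = 4.535 ✓
All samples match this transformation.

(a) P² + 1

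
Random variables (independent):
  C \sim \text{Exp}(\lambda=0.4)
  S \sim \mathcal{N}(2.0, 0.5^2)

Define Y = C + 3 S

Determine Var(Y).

For independent RVs: Var(aX + bY) = a²Var(X) + b²Var(Y)
Var(C) = 6.25
Var(S) = 0.25
Var(Y) = 1²*6.25 + 3²*0.25
= 1*6.25 + 9*0.25 = 8.5

8.5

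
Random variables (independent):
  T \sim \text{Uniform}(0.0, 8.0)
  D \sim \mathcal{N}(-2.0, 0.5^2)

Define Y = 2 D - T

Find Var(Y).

For independent RVs: Var(aX + bY) = a²Var(X) + b²Var(Y)
Var(T) = 5.3333333
Var(D) = 0.25
Var(Y) = (-1)²*5.3333333 + 2²*0.25
= 1*5.3333333 + 4*0.25 = 6.3333333

6.3333333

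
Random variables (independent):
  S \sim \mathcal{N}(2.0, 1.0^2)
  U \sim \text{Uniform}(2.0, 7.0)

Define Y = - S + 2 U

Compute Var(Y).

For independent RVs: Var(aX + bY) = a²Var(X) + b²Var(Y)
Var(S) = 1
Var(U) = 2.0833333
Var(Y) = (-1)²*1 + 2²*2.0833333
= 1*1 + 4*2.0833333 = 9.3333333

9.3333333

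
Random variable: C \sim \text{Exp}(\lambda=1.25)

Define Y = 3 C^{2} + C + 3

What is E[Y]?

E[Y] = 3*E[C²] + 1*E[C] + 3
E[C] = 0.8
E[C²] = Var(C) + (E[C])² = 0.64 + 0.64 = 1.28
E[Y] = 3*1.28 + 1*0.8 + 3 = 7.64

7.64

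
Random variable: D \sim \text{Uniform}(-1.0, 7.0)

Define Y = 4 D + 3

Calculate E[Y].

For Y = 4D + 3:
E[Y] = 4 * E[D] + 3
E[D] = (-1 + 7)/2 = 3
E[Y] = 4 * 3 + 3 = 15

15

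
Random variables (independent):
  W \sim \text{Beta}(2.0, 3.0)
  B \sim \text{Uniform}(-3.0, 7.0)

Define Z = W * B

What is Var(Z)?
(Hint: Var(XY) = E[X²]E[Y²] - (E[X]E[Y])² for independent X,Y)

Var(XY) = E[X²]E[Y²] - (E[X]E[Y])²
E[W] = 0.4, Var(W) = 0.04
E[B] = 2, Var(B) = 8.3333333
E[W²] = 0.04 + 0.4² = 0.2
E[B²] = 8.3333333 + 2² = 12.333333
Var(Z) = 0.2*12.333333 - (0.4*2)²
= 2.4666667 - 0.64 = 1.8266667

1.8266667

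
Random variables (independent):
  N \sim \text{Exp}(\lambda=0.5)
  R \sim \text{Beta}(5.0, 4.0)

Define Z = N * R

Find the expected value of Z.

For independent RVs: E[XY] = E[X]*E[Y]
E[N] = 2
E[R] = 0.55555556
E[Z] = 2 * 0.55555556 = 1.1111111

1.1111111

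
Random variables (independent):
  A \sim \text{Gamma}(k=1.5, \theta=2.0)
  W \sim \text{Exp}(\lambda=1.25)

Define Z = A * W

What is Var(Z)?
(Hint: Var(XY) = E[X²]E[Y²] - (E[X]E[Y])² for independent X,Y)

Var(XY) = E[X²]E[Y²] - (E[X]E[Y])²
E[A] = 3, Var(A) = 6
E[W] = 0.8, Var(W) = 0.64
E[A²] = 6 + 3² = 15
E[W²] = 0.64 + 0.8² = 1.28
Var(Z) = 15*1.28 - (3*0.8)²
= 19.2 - 5.76 = 13.44

13.44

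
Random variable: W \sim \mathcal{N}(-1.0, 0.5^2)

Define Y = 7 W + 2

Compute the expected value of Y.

For Y = 7W + 2:
E[Y] = 7 * E[W] + 2
E[W] = -1.0 = -1
E[Y] = 7 * (-1) + 2 = -5

-5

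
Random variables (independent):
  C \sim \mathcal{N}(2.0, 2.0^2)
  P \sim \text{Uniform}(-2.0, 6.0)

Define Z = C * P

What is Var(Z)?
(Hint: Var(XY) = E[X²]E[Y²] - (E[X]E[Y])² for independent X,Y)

Var(XY) = E[X²]E[Y²] - (E[X]E[Y])²
E[C] = 2, Var(C) = 4
E[P] = 2, Var(P) = 5.3333333
E[C²] = 4 + 2² = 8
E[P²] = 5.3333333 + 2² = 9.3333333
Var(Z) = 8*9.3333333 - (2*2)²
= 74.666667 - 16 = 58.666667

58.666667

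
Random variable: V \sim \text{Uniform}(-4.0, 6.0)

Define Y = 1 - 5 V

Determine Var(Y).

For Y = aV + b: Var(Y) = a² * Var(V)
Var(V) = (6 + 4)^2/12 = 8.3333333
Var(Y) = (-5)² * 8.3333333 = 25 * 8.3333333 = 208.33333

208.33333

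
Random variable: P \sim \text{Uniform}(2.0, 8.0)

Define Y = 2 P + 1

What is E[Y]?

For Y = 2P + 1:
E[Y] = 2 * E[P] + 1
E[P] = (2 + 8)/2 = 5
E[Y] = 2 * 5 + 1 = 11

11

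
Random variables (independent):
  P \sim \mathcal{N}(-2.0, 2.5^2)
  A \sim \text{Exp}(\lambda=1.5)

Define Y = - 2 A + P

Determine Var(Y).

For independent RVs: Var(aX + bY) = a²Var(X) + b²Var(Y)
Var(P) = 6.25
Var(A) = 0.44444444
Var(Y) = 1²*6.25 + (-2)²*0.44444444
= 1*6.25 + 4*0.44444444 = 8.0277778

8.0277778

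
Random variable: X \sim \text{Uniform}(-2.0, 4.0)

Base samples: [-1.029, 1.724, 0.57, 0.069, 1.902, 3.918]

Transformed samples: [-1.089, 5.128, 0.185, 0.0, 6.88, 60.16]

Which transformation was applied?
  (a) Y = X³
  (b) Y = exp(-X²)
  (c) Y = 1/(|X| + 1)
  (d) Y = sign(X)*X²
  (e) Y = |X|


Checking option (a) Y = X³:
  X = -1.029 -> Y = -1.089 ✓
  X = 1.724 -> Y = 5.128 ✓
  X = 0.57 -> Y = 0.185 ✓
All samples match this transformation.

(a) X³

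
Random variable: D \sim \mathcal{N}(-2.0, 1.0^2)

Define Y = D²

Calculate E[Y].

E[D²] = Var(D) + (E[D])² = 1 + 4 = 5

5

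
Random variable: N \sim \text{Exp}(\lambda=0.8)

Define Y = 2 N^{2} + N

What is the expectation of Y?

E[Y] = 2*E[N²] + 1*E[N]
E[N] = 1.25
E[N²] = Var(N) + (E[N])² = 1.5625 + 1.5625 = 3.125
E[Y] = 2*3.125 + 1*1.25 = 7.5

7.5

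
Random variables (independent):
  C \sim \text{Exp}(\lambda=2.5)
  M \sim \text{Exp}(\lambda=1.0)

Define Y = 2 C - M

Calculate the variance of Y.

For independent RVs: Var(aX + bY) = a²Var(X) + b²Var(Y)
Var(C) = 0.16
Var(M) = 1
Var(Y) = 2²*0.16 + (-1)²*1
= 4*0.16 + 1*1 = 1.64

1.64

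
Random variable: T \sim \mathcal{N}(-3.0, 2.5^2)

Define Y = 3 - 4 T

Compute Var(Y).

For Y = aT + b: Var(Y) = a² * Var(T)
Var(T) = 2.5^2 = 6.25
Var(Y) = (-4)² * 6.25 = 16 * 6.25 = 100

100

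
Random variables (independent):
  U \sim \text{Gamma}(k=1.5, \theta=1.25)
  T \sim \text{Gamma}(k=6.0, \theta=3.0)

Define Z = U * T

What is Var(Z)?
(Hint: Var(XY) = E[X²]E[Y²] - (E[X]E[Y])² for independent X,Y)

Var(XY) = E[X²]E[Y²] - (E[X]E[Y])²
E[U] = 1.875, Var(U) = 2.34375
E[T] = 18, Var(T) = 54
E[U²] = 2.34375 + 1.875² = 5.859375
E[T²] = 54 + 18² = 378
Var(Z) = 5.859375*378 - (1.875*18)²
= 2214.8438 - 1139.0625 = 1075.7812

1075.7812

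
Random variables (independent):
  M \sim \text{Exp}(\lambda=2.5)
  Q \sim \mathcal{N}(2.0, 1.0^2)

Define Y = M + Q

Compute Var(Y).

For independent RVs: Var(aX + bY) = a²Var(X) + b²Var(Y)
Var(M) = 0.16
Var(Q) = 1
Var(Y) = 1²*0.16 + 1²*1
= 1*0.16 + 1*1 = 1.16

1.16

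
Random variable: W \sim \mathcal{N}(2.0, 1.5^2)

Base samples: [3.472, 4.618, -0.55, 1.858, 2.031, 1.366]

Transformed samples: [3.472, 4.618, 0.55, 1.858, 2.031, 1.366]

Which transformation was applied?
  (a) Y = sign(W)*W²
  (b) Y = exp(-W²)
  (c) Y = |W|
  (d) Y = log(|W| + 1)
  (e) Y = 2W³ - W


Checking option (c) Y = |W|:
  W = 3.472 -> Y = 3.472 ✓
  W = 4.618 -> Y = 4.618 ✓
  W = -0.55 -> Y = 0.55 ✓
All samples match this transformation.

(c) |W|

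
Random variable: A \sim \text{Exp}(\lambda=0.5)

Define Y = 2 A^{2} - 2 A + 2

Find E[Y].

E[Y] = 2*E[A²] - 2*E[A] + 2
E[A] = 2
E[A²] = Var(A) + (E[A])² = 4 + 4 = 8
E[Y] = 2*8 - 2*2 + 2 = 14

14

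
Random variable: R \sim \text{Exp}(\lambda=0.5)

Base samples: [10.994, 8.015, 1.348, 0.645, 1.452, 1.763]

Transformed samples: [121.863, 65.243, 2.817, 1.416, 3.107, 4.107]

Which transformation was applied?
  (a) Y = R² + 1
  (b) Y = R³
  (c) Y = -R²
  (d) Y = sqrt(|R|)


Checking option (a) Y = R² + 1:
  R = 10.994 -> Y = 121.863 ✓
  R = 8.015 -> Y = 65.243 ✓
  R = 1.348 -> Y = 2.817 ✓
All samples match this transformation.

(a) R² + 1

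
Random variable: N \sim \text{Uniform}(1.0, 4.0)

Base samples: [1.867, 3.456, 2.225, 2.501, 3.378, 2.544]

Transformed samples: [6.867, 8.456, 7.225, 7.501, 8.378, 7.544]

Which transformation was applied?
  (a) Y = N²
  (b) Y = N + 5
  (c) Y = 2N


Checking option (b) Y = N + 5:
  N = 1.867 -> Y = 6.867 ✓
  N = 3.456 -> Y = 8.456 ✓
  N = 2.225 -> Y = 7.225 ✓
All samples match this transformation.

(b) N + 5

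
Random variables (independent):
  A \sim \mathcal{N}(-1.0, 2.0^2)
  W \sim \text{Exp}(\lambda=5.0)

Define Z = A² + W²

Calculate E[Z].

E[Z] = E[A²] + E[W²]
E[A²] = Var(A) + E[A]² = 4 + 1 = 5
E[W²] = Var(W) + E[W]² = 0.04 + 0.04 = 0.08
E[Z] = 5 + 0.08 = 5.08

5.08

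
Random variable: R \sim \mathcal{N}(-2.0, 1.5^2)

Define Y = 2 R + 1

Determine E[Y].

For Y = 2R + 1:
E[Y] = 2 * E[R] + 1
E[R] = -2.0 = -2
E[Y] = 2 * (-2) + 1 = -3

-3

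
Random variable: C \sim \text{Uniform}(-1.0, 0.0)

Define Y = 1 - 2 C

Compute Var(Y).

For Y = aC + b: Var(Y) = a² * Var(C)
Var(C) = (0 + 1)^2/12 = 0.083333333
Var(Y) = (-2)² * 0.083333333 = 4 * 0.083333333 = 0.33333333

0.33333333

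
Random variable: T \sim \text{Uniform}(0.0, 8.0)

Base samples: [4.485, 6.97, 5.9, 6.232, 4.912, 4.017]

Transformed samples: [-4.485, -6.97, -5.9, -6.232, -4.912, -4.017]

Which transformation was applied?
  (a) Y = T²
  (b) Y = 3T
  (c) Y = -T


Checking option (c) Y = -T:
  T = 4.485 -> Y = -4.485 ✓
  T = 6.97 -> Y = -6.97 ✓
  T = 5.9 -> Y = -5.9 ✓
All samples match this transformation.

(c) -T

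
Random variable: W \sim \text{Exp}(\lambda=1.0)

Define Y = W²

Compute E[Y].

Using E[X²] = Var(X) + (E[X])²:
E[W] = 1
Var(W) = 1/1.0^2 = 1
E[W²] = 1 + 1² = 1 + 1 = 2

2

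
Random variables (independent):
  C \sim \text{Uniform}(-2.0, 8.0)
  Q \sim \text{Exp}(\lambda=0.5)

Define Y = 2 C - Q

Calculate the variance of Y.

For independent RVs: Var(aX + bY) = a²Var(X) + b²Var(Y)
Var(C) = 8.3333333
Var(Q) = 4
Var(Y) = 2²*8.3333333 + (-1)²*4
= 4*8.3333333 + 1*4 = 37.333333

37.333333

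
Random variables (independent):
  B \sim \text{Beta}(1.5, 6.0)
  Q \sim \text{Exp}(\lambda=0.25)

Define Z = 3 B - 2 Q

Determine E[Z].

E[Z] = 3*E[B] - 2*E[Q]
E[B] = 0.2
E[Q] = 4
E[Z] = 3*0.2 - 2*4 = -7.4

-7.4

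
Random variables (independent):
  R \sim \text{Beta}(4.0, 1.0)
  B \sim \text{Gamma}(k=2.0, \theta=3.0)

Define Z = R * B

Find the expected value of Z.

For independent RVs: E[XY] = E[X]*E[Y]
E[R] = 0.8
E[B] = 6
E[Z] = 0.8 * 6 = 4.8

4.8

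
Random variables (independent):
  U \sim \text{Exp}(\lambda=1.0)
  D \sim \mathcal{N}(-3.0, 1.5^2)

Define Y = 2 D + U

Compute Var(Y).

For independent RVs: Var(aX + bY) = a²Var(X) + b²Var(Y)
Var(U) = 1
Var(D) = 2.25
Var(Y) = 1²*1 + 2²*2.25
= 1*1 + 4*2.25 = 10

10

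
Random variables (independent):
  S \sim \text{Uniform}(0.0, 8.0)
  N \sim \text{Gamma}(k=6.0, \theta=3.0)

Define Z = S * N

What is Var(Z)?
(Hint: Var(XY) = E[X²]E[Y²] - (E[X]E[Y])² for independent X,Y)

Var(XY) = E[X²]E[Y²] - (E[X]E[Y])²
E[S] = 4, Var(S) = 5.3333333
E[N] = 18, Var(N) = 54
E[S²] = 5.3333333 + 4² = 21.333333
E[N²] = 54 + 18² = 378
Var(Z) = 21.333333*378 - (4*18)²
= 8064 - 5184 = 2880

2880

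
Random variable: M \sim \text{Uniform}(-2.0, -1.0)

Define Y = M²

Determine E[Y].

Using E[X²] = Var(X) + (E[X])²:
E[M] = -1.5
Var(M) = (-1 + 2)^2/12 = 0.083333333
E[M²] = 0.083333333 + (-1.5)² = 0.083333333 + 2.25 = 2.3333333

2.3333333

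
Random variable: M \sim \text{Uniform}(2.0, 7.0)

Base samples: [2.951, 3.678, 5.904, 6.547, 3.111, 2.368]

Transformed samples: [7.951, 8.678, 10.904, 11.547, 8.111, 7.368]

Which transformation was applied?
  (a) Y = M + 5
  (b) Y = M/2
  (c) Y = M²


Checking option (a) Y = M + 5:
  M = 2.951 -> Y = 7.951 ✓
  M = 3.678 -> Y = 8.678 ✓
  M = 5.904 -> Y = 10.904 ✓
All samples match this transformation.

(a) M + 5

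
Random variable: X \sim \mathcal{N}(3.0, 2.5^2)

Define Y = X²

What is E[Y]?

E[X²] = Var(X) + (E[X])² = 6.25 + 9 = 15.25

15.25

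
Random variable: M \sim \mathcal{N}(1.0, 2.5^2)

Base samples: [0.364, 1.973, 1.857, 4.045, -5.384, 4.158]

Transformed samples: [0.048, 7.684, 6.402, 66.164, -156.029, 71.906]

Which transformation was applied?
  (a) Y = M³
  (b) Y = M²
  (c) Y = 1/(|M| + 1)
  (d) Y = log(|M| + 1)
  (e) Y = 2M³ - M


Checking option (a) Y = M³:
  M = 0.364 -> Y = 0.048 ✓
  M = 1.973 -> Y = 7.684 ✓
  M = 1.857 -> Y = 6.402 ✓
All samples match this transformation.

(a) M³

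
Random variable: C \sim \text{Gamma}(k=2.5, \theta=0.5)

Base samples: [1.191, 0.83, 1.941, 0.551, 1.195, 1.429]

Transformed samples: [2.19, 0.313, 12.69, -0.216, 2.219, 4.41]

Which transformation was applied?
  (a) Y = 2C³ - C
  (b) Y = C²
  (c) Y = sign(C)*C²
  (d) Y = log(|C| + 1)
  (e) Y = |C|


Checking option (a) Y = 2C³ - C:
  C = 1.191 -> Y = 2.19 ✓
  C = 0.83 -> Y = 0.313 ✓
  C = 1.941 -> Y = 12.69 ✓
All samples match this transformation.

(a) 2C³ - C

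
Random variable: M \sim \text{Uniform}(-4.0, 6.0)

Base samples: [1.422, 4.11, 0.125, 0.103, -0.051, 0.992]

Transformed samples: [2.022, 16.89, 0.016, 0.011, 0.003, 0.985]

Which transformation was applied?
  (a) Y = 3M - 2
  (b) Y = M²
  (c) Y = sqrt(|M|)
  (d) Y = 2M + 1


Checking option (b) Y = M²:
  M = 1.422 -> Y = 2.022 ✓
  M = 4.11 -> Y = 16.89 ✓
  M = 0.125 -> Y = 0.016 ✓
All samples match this transformation.

(b) M²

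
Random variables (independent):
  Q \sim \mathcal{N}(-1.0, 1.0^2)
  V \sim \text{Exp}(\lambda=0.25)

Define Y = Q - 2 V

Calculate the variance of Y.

For independent RVs: Var(aX + bY) = a²Var(X) + b²Var(Y)
Var(Q) = 1
Var(V) = 16
Var(Y) = 1²*1 + (-2)²*16
= 1*1 + 4*16 = 65

65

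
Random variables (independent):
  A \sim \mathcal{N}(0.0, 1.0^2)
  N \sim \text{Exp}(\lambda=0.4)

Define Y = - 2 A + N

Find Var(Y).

For independent RVs: Var(aX + bY) = a²Var(X) + b²Var(Y)
Var(A) = 1
Var(N) = 6.25
Var(Y) = (-2)²*1 + 1²*6.25
= 4*1 + 1*6.25 = 10.25

10.25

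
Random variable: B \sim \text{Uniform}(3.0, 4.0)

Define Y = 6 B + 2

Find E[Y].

For Y = 6B + 2:
E[Y] = 6 * E[B] + 2
E[B] = (3 + 4)/2 = 3.5
E[Y] = 6 * 3.5 + 2 = 23

23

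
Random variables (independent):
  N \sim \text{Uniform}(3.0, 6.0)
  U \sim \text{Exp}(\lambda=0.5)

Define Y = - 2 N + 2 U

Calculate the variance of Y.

For independent RVs: Var(aX + bY) = a²Var(X) + b²Var(Y)
Var(N) = 0.75
Var(U) = 4
Var(Y) = (-2)²*0.75 + 2²*4
= 4*0.75 + 4*4 = 19

19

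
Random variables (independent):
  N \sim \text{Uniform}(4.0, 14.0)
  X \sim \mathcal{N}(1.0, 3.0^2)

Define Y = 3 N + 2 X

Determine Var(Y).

For independent RVs: Var(aX + bY) = a²Var(X) + b²Var(Y)
Var(N) = 8.3333333
Var(X) = 9
Var(Y) = 3²*8.3333333 + 2²*9
= 9*8.3333333 + 4*9 = 111

111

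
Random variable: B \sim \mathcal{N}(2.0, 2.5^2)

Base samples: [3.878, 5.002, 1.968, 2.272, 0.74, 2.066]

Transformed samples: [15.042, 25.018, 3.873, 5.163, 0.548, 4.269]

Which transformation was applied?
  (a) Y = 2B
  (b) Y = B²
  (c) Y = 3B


Checking option (b) Y = B²:
  B = 3.878 -> Y = 15.042 ✓
  B = 5.002 -> Y = 25.018 ✓
  B = 1.968 -> Y = 3.873 ✓
All samples match this transformation.

(b) B²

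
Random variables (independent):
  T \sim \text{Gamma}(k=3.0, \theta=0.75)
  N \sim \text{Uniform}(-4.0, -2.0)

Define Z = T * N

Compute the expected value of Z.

For independent RVs: E[XY] = E[X]*E[Y]
E[T] = 2.25
E[N] = -3
E[Z] = 2.25 * (-3) = -6.75

-6.75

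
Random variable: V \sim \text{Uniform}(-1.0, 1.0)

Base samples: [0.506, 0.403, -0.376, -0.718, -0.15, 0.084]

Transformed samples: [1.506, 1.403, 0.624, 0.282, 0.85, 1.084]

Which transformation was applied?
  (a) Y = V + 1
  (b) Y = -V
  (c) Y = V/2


Checking option (a) Y = V + 1:
  V = 0.506 -> Y = 1.506 ✓
  V = 0.403 -> Y = 1.403 ✓
  V = -0.376 -> Y = 0.624 ✓
All samples match this transformation.

(a) V + 1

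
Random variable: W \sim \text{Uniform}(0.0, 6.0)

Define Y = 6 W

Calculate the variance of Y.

For Y = aW + b: Var(Y) = a² * Var(W)
Var(W) = (6 - 0)^2/12 = 3
Var(Y) = 6² * 3 = 36 * 3 = 108

108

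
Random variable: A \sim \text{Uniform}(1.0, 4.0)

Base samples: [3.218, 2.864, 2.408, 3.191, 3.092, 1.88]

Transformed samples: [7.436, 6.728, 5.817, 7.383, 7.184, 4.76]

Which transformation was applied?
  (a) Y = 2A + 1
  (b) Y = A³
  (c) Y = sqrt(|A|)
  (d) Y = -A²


Checking option (a) Y = 2A + 1:
  A = 3.218 -> Y = 7.436 ✓
  A = 2.864 -> Y = 6.728 ✓
  A = 2.408 -> Y = 5.817 ✓
All samples match this transformation.

(a) 2A + 1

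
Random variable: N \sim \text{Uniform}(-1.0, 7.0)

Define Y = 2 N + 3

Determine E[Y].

For Y = 2N + 3:
E[Y] = 2 * E[N] + 3
E[N] = (-1 + 7)/2 = 3
E[Y] = 2 * 3 + 3 = 9

9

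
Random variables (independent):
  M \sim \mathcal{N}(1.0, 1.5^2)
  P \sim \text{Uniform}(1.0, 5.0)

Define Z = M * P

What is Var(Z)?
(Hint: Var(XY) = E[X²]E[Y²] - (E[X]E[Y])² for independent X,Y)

Var(XY) = E[X²]E[Y²] - (E[X]E[Y])²
E[M] = 1, Var(M) = 2.25
E[P] = 3, Var(P) = 1.3333333
E[M²] = 2.25 + 1² = 3.25
E[P²] = 1.3333333 + 3² = 10.333333
Var(Z) = 3.25*10.333333 - (1*3)²
= 33.583333 - 9 = 24.583333

24.583333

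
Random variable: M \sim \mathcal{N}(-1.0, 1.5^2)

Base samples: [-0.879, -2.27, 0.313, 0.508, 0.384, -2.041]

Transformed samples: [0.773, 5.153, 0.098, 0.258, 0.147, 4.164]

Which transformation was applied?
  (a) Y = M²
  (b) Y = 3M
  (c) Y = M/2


Checking option (a) Y = M²:
  M = -0.879 -> Y = 0.773 ✓
  M = -2.27 -> Y = 5.153 ✓
  M = 0.313 -> Y = 0.098 ✓
All samples match this transformation.

(a) M²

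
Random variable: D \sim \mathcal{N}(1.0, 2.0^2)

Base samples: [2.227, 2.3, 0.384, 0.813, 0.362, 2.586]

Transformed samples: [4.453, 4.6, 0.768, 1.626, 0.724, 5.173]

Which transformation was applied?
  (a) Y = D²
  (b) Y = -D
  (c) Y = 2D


Checking option (c) Y = 2D:
  D = 2.227 -> Y = 4.453 ✓
  D = 2.3 -> Y = 4.6 ✓
  D = 0.384 -> Y = 0.768 ✓
All samples match this transformation.

(c) 2D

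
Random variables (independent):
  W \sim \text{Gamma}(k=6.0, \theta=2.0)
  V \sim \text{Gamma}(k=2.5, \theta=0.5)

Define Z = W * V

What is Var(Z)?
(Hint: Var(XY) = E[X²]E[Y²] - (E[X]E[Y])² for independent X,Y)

Var(XY) = E[X²]E[Y²] - (E[X]E[Y])²
E[W] = 12, Var(W) = 24
E[V] = 1.25, Var(V) = 0.625
E[W²] = 24 + 12² = 168
E[V²] = 0.625 + 1.25² = 2.1875
Var(Z) = 168*2.1875 - (12*1.25)²
= 367.5 - 225 = 142.5

142.5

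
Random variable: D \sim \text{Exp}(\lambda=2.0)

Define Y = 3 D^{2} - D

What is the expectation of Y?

E[Y] = 3*E[D²] - 1*E[D]
E[D] = 0.5
E[D²] = Var(D) + (E[D])² = 0.25 + 0.25 = 0.5
E[Y] = 3*0.5 - 1*0.5 = 1

1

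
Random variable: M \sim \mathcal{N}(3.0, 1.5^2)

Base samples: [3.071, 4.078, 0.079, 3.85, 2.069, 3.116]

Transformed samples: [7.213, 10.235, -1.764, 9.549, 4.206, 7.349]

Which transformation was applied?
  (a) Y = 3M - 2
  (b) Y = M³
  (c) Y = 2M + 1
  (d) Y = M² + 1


Checking option (a) Y = 3M - 2:
  M = 3.071 -> Y = 7.213 ✓
  M = 4.078 -> Y = 10.235 ✓
  M = 0.079 -> Y = -1.764 ✓
All samples match this transformation.

(a) 3M - 2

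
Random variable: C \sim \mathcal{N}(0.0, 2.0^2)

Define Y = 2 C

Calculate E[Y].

For Y = 2C:
E[Y] = 2 * E[C]
E[C] = 0.0 = 0
E[Y] = 2 * 0 = 0

0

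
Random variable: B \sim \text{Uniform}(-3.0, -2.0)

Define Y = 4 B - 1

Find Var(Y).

For Y = aB + b: Var(Y) = a² * Var(B)
Var(B) = (-2 + 3)^2/12 = 0.083333333
Var(Y) = 4² * 0.083333333 = 16 * 0.083333333 = 1.3333333

1.3333333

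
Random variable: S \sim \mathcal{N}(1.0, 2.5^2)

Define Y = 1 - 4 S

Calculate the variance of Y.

For Y = aS + b: Var(Y) = a² * Var(S)
Var(S) = 2.5^2 = 6.25
Var(Y) = (-4)² * 6.25 = 16 * 6.25 = 100

100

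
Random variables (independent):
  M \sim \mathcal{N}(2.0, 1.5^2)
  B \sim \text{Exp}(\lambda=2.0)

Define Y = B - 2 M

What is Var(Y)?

For independent RVs: Var(aX + bY) = a²Var(X) + b²Var(Y)
Var(M) = 2.25
Var(B) = 0.25
Var(Y) = (-2)²*2.25 + 1²*0.25
= 4*2.25 + 1*0.25 = 9.25

9.25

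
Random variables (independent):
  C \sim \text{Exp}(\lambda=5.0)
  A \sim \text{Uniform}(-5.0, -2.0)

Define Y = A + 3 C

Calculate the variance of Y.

For independent RVs: Var(aX + bY) = a²Var(X) + b²Var(Y)
Var(C) = 0.04
Var(A) = 0.75
Var(Y) = 3²*0.04 + 1²*0.75
= 9*0.04 + 1*0.75 = 1.11

1.11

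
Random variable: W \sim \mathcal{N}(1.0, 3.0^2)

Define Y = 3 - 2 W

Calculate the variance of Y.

For Y = aW + b: Var(Y) = a² * Var(W)
Var(W) = 3.0^2 = 9
Var(Y) = (-2)² * 9 = 4 * 9 = 36

36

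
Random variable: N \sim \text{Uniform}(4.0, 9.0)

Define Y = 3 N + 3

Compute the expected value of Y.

For Y = 3N + 3:
E[Y] = 3 * E[N] + 3
E[N] = (4 + 9)/2 = 6.5
E[Y] = 3 * 6.5 + 3 = 22.5

22.5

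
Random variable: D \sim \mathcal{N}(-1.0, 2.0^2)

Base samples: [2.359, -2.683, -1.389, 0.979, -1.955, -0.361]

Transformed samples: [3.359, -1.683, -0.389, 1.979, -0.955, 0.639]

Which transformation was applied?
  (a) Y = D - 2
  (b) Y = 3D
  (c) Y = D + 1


Checking option (c) Y = D + 1:
  D = 2.359 -> Y = 3.359 ✓
  D = -2.683 -> Y = -1.683 ✓
  D = -1.389 -> Y = -0.389 ✓
All samples match this transformation.

(c) D + 1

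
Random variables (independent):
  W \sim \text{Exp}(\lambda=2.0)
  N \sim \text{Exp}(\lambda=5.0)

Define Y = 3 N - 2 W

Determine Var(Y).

For independent RVs: Var(aX + bY) = a²Var(X) + b²Var(Y)
Var(W) = 0.25
Var(N) = 0.04
Var(Y) = (-2)²*0.25 + 3²*0.04
= 4*0.25 + 9*0.04 = 1.36

1.36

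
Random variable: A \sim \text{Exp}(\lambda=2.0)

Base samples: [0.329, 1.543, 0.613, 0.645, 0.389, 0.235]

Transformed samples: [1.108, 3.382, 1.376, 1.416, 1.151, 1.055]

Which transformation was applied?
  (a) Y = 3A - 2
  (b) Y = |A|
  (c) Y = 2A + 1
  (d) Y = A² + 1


Checking option (d) Y = A² + 1:
  A = 0.329 -> Y = 1.108 ✓
  A = 1.543 -> Y = 3.382 ✓
  A = 0.613 -> Y = 1.376 ✓
All samples match this transformation.

(d) A² + 1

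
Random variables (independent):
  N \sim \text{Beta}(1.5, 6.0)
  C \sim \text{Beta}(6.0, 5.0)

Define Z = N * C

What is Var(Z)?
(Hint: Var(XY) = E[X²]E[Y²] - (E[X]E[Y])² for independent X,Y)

Var(XY) = E[X²]E[Y²] - (E[X]E[Y])²
E[N] = 0.2, Var(N) = 0.018823529
E[C] = 0.54545455, Var(C) = 0.020661157
E[N²] = 0.018823529 + 0.2² = 0.058823529
E[C²] = 0.020661157 + 0.54545455² = 0.31818182
Var(Z) = 0.058823529*0.31818182 - (0.2*0.54545455)²
= 0.018716578 - 0.011900826 = 0.0068157511

0.0068157511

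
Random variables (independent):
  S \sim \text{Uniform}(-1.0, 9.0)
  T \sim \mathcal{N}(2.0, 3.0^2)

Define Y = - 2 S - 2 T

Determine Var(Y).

For independent RVs: Var(aX + bY) = a²Var(X) + b²Var(Y)
Var(S) = 8.3333333
Var(T) = 9
Var(Y) = (-2)²*8.3333333 + (-2)²*9
= 4*8.3333333 + 4*9 = 69.333333

69.333333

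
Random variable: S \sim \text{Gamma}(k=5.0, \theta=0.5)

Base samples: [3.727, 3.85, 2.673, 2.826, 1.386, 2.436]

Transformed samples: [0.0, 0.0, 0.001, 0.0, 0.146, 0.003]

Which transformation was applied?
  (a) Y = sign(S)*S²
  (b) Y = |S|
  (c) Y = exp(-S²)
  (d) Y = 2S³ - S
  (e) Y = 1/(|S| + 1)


Checking option (c) Y = exp(-S²):
  S = 3.727 -> Y = 0.0 ✓
  S = 3.85 -> Y = 0.0 ✓
  S = 2.673 -> Y = 0.001 ✓
All samples match this transformation.

(c) exp(-S²)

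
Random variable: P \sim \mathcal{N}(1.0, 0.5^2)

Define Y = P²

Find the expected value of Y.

E[P²] = Var(P) + (E[P])² = 0.25 + 1 = 1.25

1.25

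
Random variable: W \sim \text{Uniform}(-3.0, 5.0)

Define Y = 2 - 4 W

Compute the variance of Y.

For Y = aW + b: Var(Y) = a² * Var(W)
Var(W) = (5 + 3)^2/12 = 5.3333333
Var(Y) = (-4)² * 5.3333333 = 16 * 5.3333333 = 85.333333

85.333333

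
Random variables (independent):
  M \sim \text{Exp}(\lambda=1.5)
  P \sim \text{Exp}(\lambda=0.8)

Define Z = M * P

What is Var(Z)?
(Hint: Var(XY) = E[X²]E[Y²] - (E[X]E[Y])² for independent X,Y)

Var(XY) = E[X²]E[Y²] - (E[X]E[Y])²
E[M] = 0.66666667, Var(M) = 0.44444444
E[P] = 1.25, Var(P) = 1.5625
E[M²] = 0.44444444 + 0.66666667² = 0.88888889
E[P²] = 1.5625 + 1.25² = 3.125
Var(Z) = 0.88888889*3.125 - (0.66666667*1.25)²
= 2.7777778 - 0.69444444 = 2.0833333

2.0833333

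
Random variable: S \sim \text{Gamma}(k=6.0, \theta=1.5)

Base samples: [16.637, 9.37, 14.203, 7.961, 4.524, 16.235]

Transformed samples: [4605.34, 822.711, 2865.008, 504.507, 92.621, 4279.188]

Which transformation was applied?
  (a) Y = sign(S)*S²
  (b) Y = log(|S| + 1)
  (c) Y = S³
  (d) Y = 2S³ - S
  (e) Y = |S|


Checking option (c) Y = S³:
  S = 16.637 -> Y = 4605.34 ✓
  S = 9.37 -> Y = 822.711 ✓
  S = 14.203 -> Y = 2865.008 ✓
All samples match this transformation.

(c) S³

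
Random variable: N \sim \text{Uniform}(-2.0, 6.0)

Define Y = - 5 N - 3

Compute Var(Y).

For Y = aN + b: Var(Y) = a² * Var(N)
Var(N) = (6 + 2)^2/12 = 5.3333333
Var(Y) = (-5)² * 5.3333333 = 25 * 5.3333333 = 133.33333

133.33333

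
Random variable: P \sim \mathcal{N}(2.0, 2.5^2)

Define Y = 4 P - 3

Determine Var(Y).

For Y = aP + b: Var(Y) = a² * Var(P)
Var(P) = 2.5^2 = 6.25
Var(Y) = 4² * 6.25 = 16 * 6.25 = 100

100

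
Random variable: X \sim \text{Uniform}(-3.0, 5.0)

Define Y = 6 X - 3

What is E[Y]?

For Y = 6X - 3:
E[Y] = 6 * E[X] - 3
E[X] = (-3 + 5)/2 = 1
E[Y] = 6 * 1 - 3 = 3

3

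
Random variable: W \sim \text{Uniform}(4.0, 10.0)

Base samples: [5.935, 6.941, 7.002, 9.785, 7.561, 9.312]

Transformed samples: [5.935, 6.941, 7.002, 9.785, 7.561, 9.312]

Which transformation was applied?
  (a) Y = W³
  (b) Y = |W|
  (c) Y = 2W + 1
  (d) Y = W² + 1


Checking option (b) Y = |W|:
  W = 5.935 -> Y = 5.935 ✓
  W = 6.941 -> Y = 6.941 ✓
  W = 7.002 -> Y = 7.002 ✓
All samples match this transformation.

(b) |W|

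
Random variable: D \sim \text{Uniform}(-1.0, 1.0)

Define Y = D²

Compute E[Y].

Using E[X²] = Var(X) + (E[X])²:
E[D] = 0
Var(D) = (1 + 1)^2/12 = 0.33333333
E[D²] = 0.33333333 + 0² = 0.33333333 + 0 = 0.33333333

0.33333333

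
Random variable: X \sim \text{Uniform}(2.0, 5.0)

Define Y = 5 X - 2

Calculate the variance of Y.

For Y = aX + b: Var(Y) = a² * Var(X)
Var(X) = (5 - 2)^2/12 = 0.75
Var(Y) = 5² * 0.75 = 25 * 0.75 = 18.75

18.75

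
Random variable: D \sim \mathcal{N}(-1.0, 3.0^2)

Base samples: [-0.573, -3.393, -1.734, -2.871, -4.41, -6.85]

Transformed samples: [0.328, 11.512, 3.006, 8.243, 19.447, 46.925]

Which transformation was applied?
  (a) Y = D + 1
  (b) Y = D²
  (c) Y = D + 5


Checking option (b) Y = D²:
  D = -0.573 -> Y = 0.328 ✓
  D = -3.393 -> Y = 11.512 ✓
  D = -1.734 -> Y = 3.006 ✓
All samples match this transformation.

(b) D²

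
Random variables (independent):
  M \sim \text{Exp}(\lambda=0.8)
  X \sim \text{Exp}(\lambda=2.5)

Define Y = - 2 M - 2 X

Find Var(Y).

For independent RVs: Var(aX + bY) = a²Var(X) + b²Var(Y)
Var(M) = 1.5625
Var(X) = 0.16
Var(Y) = (-2)²*1.5625 + (-2)²*0.16
= 4*1.5625 + 4*0.16 = 6.89

6.89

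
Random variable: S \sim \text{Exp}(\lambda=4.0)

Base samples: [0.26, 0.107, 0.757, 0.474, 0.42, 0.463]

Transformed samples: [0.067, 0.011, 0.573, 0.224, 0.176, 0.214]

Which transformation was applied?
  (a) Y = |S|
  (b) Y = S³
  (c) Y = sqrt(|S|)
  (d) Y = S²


Checking option (d) Y = S²:
  S = 0.26 -> Y = 0.067 ✓
  S = 0.107 -> Y = 0.011 ✓
  S = 0.757 -> Y = 0.573 ✓
All samples match this transformation.

(d) S²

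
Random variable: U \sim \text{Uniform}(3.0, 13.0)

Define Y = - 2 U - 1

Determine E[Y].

For Y = -2U - 1:
E[Y] = -2 * E[U] - 1
E[U] = (3 + 13)/2 = 8
E[Y] = -2 * 8 - 1 = -17

-17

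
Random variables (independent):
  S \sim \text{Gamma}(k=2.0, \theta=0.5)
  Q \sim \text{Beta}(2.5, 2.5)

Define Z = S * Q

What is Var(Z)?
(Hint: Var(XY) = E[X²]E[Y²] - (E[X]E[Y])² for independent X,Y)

Var(XY) = E[X²]E[Y²] - (E[X]E[Y])²
E[S] = 1, Var(S) = 0.5
E[Q] = 0.5, Var(Q) = 0.041666667
E[S²] = 0.5 + 1² = 1.5
E[Q²] = 0.041666667 + 0.5² = 0.29166667
Var(Z) = 1.5*0.29166667 - (1*0.5)²
= 0.4375 - 0.25 = 0.1875

0.1875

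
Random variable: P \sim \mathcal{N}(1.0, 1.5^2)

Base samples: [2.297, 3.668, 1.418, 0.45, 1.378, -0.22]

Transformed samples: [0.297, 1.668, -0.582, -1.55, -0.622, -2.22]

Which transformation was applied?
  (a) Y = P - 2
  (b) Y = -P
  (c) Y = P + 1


Checking option (a) Y = P - 2:
  P = 2.297 -> Y = 0.297 ✓
  P = 3.668 -> Y = 1.668 ✓
  P = 1.418 -> Y = -0.582 ✓
All samples match this transformation.

(a) P - 2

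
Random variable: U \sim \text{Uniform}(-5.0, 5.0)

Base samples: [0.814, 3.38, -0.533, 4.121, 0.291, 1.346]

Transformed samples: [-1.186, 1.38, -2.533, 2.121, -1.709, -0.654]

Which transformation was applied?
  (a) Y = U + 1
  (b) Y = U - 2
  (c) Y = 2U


Checking option (b) Y = U - 2:
  U = 0.814 -> Y = -1.186 ✓
  U = 3.38 -> Y = 1.38 ✓
  U = -0.533 -> Y = -2.533 ✓
All samples match this transformation.

(b) U - 2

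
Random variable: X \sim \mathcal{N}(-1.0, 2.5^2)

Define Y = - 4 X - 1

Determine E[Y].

For Y = -4X - 1:
E[Y] = -4 * E[X] - 1
E[X] = -1.0 = -1
E[Y] = -4 * (-1) - 1 = 3

3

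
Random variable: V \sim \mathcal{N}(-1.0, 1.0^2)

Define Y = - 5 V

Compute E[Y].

For Y = -5V:
E[Y] = -5 * E[V]
E[V] = -1.0 = -1
E[Y] = -5 * (-1) = 5

5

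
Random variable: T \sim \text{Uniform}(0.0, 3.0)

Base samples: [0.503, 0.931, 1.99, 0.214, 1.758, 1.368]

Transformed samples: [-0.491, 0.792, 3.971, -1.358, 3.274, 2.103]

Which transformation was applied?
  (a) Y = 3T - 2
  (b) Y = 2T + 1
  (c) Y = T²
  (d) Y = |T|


Checking option (a) Y = 3T - 2:
  T = 0.503 -> Y = -0.491 ✓
  T = 0.931 -> Y = 0.792 ✓
  T = 1.99 -> Y = 3.971 ✓
All samples match this transformation.

(a) 3T - 2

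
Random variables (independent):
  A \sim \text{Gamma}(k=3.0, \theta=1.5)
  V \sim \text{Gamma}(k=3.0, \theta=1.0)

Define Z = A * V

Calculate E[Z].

For independent RVs: E[XY] = E[X]*E[Y]
E[A] = 4.5
E[V] = 3
E[Z] = 4.5 * 3 = 13.5

13.5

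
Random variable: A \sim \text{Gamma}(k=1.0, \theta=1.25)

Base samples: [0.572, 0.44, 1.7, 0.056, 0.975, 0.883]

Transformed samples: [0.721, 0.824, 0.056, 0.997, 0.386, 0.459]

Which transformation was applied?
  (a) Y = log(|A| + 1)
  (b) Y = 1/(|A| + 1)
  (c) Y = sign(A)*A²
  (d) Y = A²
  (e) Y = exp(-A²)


Checking option (e) Y = exp(-A²):
  A = 0.572 -> Y = 0.721 ✓
  A = 0.44 -> Y = 0.824 ✓
  A = 1.7 -> Y = 0.056 ✓
All samples match this transformation.

(e) exp(-A²)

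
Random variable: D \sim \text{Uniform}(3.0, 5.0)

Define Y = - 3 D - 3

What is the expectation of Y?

For Y = -3D - 3:
E[Y] = -3 * E[D] - 3
E[D] = (3 + 5)/2 = 4
E[Y] = -3 * 4 - 3 = -15

-15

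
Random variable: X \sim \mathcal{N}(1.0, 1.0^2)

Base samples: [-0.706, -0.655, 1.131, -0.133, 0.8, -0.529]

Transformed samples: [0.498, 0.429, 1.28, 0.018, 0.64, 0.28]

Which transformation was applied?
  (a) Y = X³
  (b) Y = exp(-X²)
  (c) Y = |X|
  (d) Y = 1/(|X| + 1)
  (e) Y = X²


Checking option (e) Y = X²:
  X = -0.706 -> Y = 0.498 ✓
  X = -0.655 -> Y = 0.429 ✓
  X = 1.131 -> Y = 1.28 ✓
All samples match this transformation.

(e) X²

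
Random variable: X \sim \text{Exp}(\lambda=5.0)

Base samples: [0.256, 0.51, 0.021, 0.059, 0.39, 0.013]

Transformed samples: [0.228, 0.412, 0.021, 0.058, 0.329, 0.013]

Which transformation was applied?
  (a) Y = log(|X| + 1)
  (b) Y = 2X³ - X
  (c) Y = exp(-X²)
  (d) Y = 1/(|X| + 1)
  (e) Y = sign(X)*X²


Checking option (a) Y = log(|X| + 1):
  X = 0.256 -> Y = 0.228 ✓
  X = 0.51 -> Y = 0.412 ✓
  X = 0.021 -> Y = 0.021 ✓
All samples match this transformation.

(a) log(|X| + 1)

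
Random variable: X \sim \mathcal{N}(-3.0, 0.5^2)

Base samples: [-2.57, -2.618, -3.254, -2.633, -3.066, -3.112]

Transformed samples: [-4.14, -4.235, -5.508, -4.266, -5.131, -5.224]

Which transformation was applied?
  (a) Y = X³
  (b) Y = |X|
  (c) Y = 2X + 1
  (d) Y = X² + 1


Checking option (c) Y = 2X + 1:
  X = -2.57 -> Y = -4.14 ✓
  X = -2.618 -> Y = -4.235 ✓
  X = -3.254 -> Y = -5.508 ✓
All samples match this transformation.

(c) 2X + 1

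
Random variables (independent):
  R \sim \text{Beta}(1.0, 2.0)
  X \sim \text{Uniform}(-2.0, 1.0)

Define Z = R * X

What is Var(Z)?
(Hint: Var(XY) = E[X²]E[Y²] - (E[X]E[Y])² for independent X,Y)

Var(XY) = E[X²]E[Y²] - (E[X]E[Y])²
E[R] = 0.33333333, Var(R) = 0.055555556
E[X] = -0.5, Var(X) = 0.75
E[R²] = 0.055555556 + 0.33333333² = 0.16666667
E[X²] = 0.75 + (-0.5)² = 1
Var(Z) = 0.16666667*1 - (0.33333333*(-0.5))²
= 0.16666667 - 0.027777778 = 0.13888889

0.13888889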